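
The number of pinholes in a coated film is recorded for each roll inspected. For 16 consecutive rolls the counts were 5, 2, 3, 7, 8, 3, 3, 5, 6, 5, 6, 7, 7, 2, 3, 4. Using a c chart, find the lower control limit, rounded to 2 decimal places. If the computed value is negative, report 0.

0.00

c̄ = (5 + 2 + 3 + 7 + 8 + 3 + 3 + 5 + 6 + 5 + 6 + 7 + 7 + 2 + 3 + 4) / 16 = 76 / 16 = 4.7500
LCL = c̄ − 3√c̄ = 4.7500 − 3 × 2.1794 = -1.7883 → 0 (cannot be negative)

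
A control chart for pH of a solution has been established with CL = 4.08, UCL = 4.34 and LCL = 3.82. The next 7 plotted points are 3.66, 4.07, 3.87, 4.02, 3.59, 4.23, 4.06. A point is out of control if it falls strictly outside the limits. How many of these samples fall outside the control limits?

2

Compare each point to [3.82, 4.34]: sample 1 = 3.66 < LCL; sample 5 = 3.59 < LCL.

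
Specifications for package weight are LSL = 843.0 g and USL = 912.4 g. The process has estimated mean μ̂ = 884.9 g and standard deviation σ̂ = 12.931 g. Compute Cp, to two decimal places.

0.89

Cp = (USL − LSL) / (6σ̂) = (912.4 − 843.0) / (6 × 12.931) = 69.4000 / 77.5860 = 0.8945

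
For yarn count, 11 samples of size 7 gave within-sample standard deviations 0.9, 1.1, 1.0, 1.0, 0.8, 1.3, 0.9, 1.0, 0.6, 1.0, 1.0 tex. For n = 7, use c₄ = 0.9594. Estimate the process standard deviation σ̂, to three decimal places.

s̄ = (0.9 + 1.1 + 1.0 + 1.0 + 0.8 + 1.3 + 0.9 + 1.0 + 0.6 + 1.0 + 1.0) / 11 = 0.9636
σ̂ = s̄ / c₄ = 0.9636 / 0.9594 = 1.0044

1.004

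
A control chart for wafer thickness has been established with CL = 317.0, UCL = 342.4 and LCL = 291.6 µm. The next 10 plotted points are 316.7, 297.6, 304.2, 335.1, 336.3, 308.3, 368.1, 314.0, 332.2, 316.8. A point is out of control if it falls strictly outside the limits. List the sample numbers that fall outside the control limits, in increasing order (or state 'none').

7

Compare each point to [291.6, 342.4]: sample 7 = 368.1 > UCL.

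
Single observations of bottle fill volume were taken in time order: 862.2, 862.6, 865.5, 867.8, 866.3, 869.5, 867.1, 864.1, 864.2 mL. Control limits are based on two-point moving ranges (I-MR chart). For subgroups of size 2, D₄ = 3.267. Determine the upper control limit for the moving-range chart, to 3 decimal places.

6.452

Moving ranges: 0.4, 2.9, 2.3, 1.5, 3.2, 2.4, 3.0, 0.1; M̄R̄ = 15.8000 / 8 = 1.9750
UCL_MR = D₄·M̄R̄ = 3.267 × 1.9750 = 6.4523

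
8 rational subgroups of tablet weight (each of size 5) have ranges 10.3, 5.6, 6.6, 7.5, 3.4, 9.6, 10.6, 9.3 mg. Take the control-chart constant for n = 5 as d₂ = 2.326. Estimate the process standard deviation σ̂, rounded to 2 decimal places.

R̄ = (10.3 + 5.6 + 6.6 + 7.5 + 3.4 + 9.6 + 10.6 + 9.3) / 8 = 7.8625
σ̂ = R̄ / d₂ = 7.8625 / 2.326 = 3.3803

3.38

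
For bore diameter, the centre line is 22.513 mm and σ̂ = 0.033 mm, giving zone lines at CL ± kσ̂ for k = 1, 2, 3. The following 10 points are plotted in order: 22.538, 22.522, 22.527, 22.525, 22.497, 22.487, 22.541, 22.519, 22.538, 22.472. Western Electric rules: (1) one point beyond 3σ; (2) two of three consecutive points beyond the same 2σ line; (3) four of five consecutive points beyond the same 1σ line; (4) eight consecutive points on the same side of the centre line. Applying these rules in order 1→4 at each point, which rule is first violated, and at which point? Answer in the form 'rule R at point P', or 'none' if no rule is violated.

none

Zone of each point (C = within 1σ̂, B = 1σ̂–2σ̂, A = 2σ̂–3σ̂, * = beyond 3σ̂; sign = side of CL): 1:+C, 2:+C, 3:+C, 4:+C, 5:-C, 6:-C, 7:+C, 8:+C, 9:+C, 10:-B
No rule fires across all 10 points.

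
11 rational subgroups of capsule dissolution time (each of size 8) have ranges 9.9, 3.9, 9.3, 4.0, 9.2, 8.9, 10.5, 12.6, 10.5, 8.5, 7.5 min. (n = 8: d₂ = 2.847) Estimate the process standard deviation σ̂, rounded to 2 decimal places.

R̄ = (9.9 + 3.9 + 9.3 + 4.0 + 9.2 + 8.9 + 10.5 + 12.6 + 10.5 + 8.5 + 7.5) / 11 = 8.6182
σ̂ = R̄ / d₂ = 8.6182 / 2.847 = 3.0271

3.03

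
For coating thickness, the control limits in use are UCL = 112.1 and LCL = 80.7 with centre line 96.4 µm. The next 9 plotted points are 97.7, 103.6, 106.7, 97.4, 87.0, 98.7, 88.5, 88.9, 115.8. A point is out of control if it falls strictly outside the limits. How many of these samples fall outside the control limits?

1

Compare each point to [80.7, 112.1]: sample 9 = 115.8 > UCL.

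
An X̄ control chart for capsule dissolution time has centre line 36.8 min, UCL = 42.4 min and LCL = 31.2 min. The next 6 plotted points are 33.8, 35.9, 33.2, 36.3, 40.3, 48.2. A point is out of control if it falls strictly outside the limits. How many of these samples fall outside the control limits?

1

Compare each point to [31.2, 42.4]: sample 6 = 48.2 > UCL.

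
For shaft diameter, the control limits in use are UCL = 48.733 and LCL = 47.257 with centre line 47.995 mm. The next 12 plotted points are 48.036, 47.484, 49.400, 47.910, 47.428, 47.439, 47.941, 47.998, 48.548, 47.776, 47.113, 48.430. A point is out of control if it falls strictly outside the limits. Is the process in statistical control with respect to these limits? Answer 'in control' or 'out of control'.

Compare each point to [47.257, 48.733]: sample 3 = 49.400 > UCL; sample 11 = 47.113 < LCL.

out of control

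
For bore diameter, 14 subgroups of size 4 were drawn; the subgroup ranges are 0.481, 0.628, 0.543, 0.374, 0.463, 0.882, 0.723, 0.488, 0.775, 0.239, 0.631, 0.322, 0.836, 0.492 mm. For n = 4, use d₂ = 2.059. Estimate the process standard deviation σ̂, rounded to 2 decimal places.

R̄ = (0.481 + 0.628 + 0.543 + 0.374 + 0.463 + 0.882 + 0.723 + 0.488 + 0.775 + 0.239 + 0.631 + 0.322 + 0.836 + 0.492) / 14 = 0.5626
σ̂ = R̄ / d₂ = 0.5626 / 2.059 = 0.2733

0.27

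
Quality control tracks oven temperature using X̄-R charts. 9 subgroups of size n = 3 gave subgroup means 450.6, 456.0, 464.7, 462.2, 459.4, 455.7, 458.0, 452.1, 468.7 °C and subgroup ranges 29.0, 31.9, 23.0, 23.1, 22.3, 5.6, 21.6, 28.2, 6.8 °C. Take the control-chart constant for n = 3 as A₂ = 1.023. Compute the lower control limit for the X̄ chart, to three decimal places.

X̄̄ = (450.6 + 456.0 + 464.7 + 462.2 + 459.4 + 455.7 + 458.0 + 452.1 + 468.7) / 9 = 4127.4000 / 9 = 458.6000
R̄ = (29.0 + 31.9 + 23.0 + 23.1 + 22.3 + 5.6 + 21.6 + 28.2 + 6.8) / 9 = 191.5000 / 9 = 21.2778
LCL = X̄̄ − A₂·R̄ = 458.6000 − 1.023 × 21.2778 = 436.8328

436.833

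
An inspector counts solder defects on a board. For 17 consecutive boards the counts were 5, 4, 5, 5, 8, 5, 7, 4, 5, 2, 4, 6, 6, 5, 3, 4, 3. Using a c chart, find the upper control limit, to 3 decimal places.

11.313

c̄ = (5 + 4 + 5 + 5 + 8 + 5 + 7 + 4 + 5 + 2 + 4 + 6 + 6 + 5 + 3 + 4 + 3) / 17 = 81 / 17 = 4.7647
UCL = c̄ + 3√c̄ = 4.7647 + 3 × √4.7647 = 4.7647 + 3 × 2.1828 = 11.3132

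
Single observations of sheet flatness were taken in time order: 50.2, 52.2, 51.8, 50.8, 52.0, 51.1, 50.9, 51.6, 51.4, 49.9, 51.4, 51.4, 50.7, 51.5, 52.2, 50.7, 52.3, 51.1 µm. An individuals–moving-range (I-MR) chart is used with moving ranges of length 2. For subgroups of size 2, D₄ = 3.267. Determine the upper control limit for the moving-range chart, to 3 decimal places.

3.094

Moving ranges: 2.0, 0.4, 1.0, 1.2, 0.9, 0.2, 0.7, 0.2, 1.5, 1.5, 0.0, 0.7, 0.8, 0.7, 1.5, 1.6, 1.2; M̄R̄ = 16.1000 / 17 = 0.9471
UCL_MR = D₄·M̄R̄ = 3.267 × 0.9471 = 3.0940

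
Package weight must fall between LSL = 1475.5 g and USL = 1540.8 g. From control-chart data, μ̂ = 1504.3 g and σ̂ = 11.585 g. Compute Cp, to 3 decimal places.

Cp = (USL − LSL) / (6σ̂) = (1540.8 − 1475.5) / (6 × 11.585) = 65.3000 / 69.5100 = 0.9394

0.939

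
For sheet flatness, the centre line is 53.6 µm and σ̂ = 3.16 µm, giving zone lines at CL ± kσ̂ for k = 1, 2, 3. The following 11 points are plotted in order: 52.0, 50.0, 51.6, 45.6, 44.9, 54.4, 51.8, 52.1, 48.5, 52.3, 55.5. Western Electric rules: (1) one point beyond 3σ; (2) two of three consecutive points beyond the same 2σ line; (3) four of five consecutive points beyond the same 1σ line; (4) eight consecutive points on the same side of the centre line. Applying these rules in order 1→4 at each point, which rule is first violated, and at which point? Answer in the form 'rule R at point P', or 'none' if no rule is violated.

Zone of each point (C = within 1σ̂, B = 1σ̂–2σ̂, A = 2σ̂–3σ̂, * = beyond 3σ̂; sign = side of CL): 1:-C, 2:-B, 3:-C, 4:-A, 5:-A, 6:+C, 7:-C, 8:-C, 9:-B, 10:-C, 11:+C
Rule 2 (two of three consecutive points beyond the same 2σ limit) is satisfied at point 5.

rule 2 at point 5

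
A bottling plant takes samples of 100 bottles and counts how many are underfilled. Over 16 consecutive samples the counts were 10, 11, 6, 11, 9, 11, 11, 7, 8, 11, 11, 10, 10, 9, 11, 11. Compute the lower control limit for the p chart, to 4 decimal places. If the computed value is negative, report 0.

0.0089

p̄ = Σdᵢ / (k·n) = 157 / (16 × 100) = 0.09813
LCL = p̄ − 3·√(p̄(1−p̄)/n) = 0.09813 − 3 × 0.02975 = 0.00888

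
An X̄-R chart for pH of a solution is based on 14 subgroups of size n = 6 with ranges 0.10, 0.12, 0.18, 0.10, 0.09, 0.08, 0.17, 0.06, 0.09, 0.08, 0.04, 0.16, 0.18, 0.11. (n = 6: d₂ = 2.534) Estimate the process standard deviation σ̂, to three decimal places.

0.044

R̄ = (0.10 + 0.12 + 0.18 + 0.10 + 0.09 + 0.08 + 0.17 + 0.06 + 0.09 + 0.08 + 0.04 + 0.16 + 0.18 + 0.11) / 14 = 0.1114
σ̂ = R̄ / d₂ = 0.1114 / 2.534 = 0.0440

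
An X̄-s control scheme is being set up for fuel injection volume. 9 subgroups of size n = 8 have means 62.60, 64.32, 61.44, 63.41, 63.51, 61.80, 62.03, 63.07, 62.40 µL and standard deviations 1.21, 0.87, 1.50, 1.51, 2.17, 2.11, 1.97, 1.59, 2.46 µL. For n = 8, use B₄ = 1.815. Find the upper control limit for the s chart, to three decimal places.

s̄ = (1.21 + 0.87 + 1.50 + 1.51 + 2.17 + 2.11 + 1.97 + 1.59 + 2.46) / 9 = 1.7100
UCL_s = B₄·s̄ = 1.815 × 1.7100 = 3.1037

3.104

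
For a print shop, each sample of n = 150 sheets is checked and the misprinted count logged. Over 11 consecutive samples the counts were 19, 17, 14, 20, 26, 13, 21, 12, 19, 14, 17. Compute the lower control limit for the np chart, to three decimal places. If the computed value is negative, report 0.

p̄ = Σdᵢ / (k·n) = 192 / (11 × 150) = 0.11636
LCL = np̄ − 3·√(np̄(1−p̄)) = 17.4545 − 3 × 3.9273 = 5.6727

5.673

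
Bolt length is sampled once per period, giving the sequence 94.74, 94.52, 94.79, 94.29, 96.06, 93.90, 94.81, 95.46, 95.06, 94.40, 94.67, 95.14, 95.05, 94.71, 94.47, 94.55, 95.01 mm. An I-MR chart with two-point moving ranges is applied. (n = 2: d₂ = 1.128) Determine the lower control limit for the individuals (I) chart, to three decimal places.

X̄ = (94.74 + 94.52 + 94.79 + 94.29 + 96.06 + 93.90 + 94.81 + 95.46 + 95.06 + 94.40 + 94.67 + 95.14 + 95.05 + 94.71 + 94.47 + 94.55 + 95.01) / 17 = 94.8018
Moving ranges: 0.22, 0.27, 0.50, 1.77, 2.16, 0.91, 0.65, 0.40, 0.66, 0.27, 0.47, 0.09, 0.34, 0.24, 0.08, 0.46; M̄R̄ = 9.4900 / 16 = 0.5931
LCL = X̄ − 3·M̄R̄/d₂ = 94.8018 − 3 × 0.5931 / 1.128 = 93.2243

93.224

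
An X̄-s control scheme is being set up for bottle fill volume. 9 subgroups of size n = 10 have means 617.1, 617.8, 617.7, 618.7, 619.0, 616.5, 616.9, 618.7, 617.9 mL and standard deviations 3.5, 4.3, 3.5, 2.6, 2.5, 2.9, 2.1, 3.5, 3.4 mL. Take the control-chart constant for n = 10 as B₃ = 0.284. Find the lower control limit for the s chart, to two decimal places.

s̄ = (3.5 + 4.3 + 3.5 + 2.6 + 2.5 + 2.9 + 2.1 + 3.5 + 3.4) / 9 = 3.1444
LCL_s = B₃·s̄ = 0.284 × 3.1444 = 0.8930

0.89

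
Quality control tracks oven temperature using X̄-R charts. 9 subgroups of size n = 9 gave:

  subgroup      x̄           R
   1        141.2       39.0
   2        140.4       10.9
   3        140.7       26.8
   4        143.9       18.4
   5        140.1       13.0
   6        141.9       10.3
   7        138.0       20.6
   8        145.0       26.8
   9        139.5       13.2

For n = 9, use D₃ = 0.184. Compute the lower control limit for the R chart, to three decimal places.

R̄ = (39.0 + 10.9 + 26.8 + 18.4 + 13.0 + 10.3 + 20.6 + 26.8 + 13.2) / 9 = 179.0000 / 9 = 19.8889
LCL_R = D₃·R̄ = 0.184 × 19.8889 = 3.6596

3.660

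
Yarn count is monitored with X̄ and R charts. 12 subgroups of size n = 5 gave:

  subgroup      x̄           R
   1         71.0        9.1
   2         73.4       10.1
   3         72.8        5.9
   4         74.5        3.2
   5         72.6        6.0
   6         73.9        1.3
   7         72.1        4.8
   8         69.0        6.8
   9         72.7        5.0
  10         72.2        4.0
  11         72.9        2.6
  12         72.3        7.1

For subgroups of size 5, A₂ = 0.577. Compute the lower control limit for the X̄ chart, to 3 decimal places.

69.281

X̄̄ = (71.0 + 73.4 + 72.8 + 74.5 + 72.6 + 73.9 + 72.1 + 69.0 + 72.7 + 72.2 + 72.9 + 72.3) / 12 = 869.4000 / 12 = 72.4500
R̄ = (9.1 + 10.1 + 5.9 + 3.2 + 6.0 + 1.3 + 4.8 + 6.8 + 5.0 + 4.0 + 2.6 + 7.1) / 12 = 65.9000 / 12 = 5.4917
LCL = X̄̄ − A₂·R̄ = 72.4500 − 0.577 × 5.4917 = 69.2813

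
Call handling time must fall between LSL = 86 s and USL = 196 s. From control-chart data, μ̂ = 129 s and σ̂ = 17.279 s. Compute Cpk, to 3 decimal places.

Cpu = (USL − μ̂) / (3σ̂) = (196 − 129) / (3 × 17.279) = 1.2925; Cpl = (μ̂ − LSL) / (3σ̂) = (129 − 86) / (3 × 17.279) = 0.8295; Cpk = min(Cpu, Cpl) = 0.8295

0.830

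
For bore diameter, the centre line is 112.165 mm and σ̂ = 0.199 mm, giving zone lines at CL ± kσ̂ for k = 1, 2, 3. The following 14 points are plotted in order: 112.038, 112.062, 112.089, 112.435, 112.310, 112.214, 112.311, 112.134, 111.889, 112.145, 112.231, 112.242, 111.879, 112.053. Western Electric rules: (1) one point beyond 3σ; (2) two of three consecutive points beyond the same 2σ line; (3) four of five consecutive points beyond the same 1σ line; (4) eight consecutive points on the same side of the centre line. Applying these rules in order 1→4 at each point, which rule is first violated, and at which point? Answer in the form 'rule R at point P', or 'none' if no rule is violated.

none

Zone of each point (C = within 1σ̂, B = 1σ̂–2σ̂, A = 2σ̂–3σ̂, * = beyond 3σ̂; sign = side of CL): 1:-C, 2:-C, 3:-C, 4:+B, 5:+C, 6:+C, 7:+C, 8:-C, 9:-B, 10:-C, 11:+C, 12:+C, 13:-B, 14:-C
No rule fires across all 14 points.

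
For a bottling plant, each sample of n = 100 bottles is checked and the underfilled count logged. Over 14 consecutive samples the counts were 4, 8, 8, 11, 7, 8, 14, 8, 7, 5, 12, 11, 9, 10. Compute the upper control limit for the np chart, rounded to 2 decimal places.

17.18

p̄ = Σdᵢ / (k·n) = 122 / (14 × 100) = 0.08714
UCL = np̄ + 3·√(np̄(1−p̄)) = 8.7143 + 3 × √(8.7143×0.91286) = 8.7143 + 3 × 2.8204 = 17.1756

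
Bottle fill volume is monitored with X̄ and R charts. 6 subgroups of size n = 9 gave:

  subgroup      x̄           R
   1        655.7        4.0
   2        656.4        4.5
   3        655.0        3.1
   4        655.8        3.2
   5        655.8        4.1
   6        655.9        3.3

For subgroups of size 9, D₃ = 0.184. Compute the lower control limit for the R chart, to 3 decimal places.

R̄ = (4.0 + 4.5 + 3.1 + 3.2 + 4.1 + 3.3) / 6 = 22.2000 / 6 = 3.7000
LCL_R = D₃·R̄ = 0.184 × 3.7000 = 0.6808

0.681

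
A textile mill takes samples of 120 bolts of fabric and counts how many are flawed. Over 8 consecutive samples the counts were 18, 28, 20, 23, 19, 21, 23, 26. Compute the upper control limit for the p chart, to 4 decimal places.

0.2918

p̄ = Σdᵢ / (k·n) = 178 / (8 × 120) = 0.18542
UCL = p̄ + 3·√(p̄(1−p̄)/n) = 0.18542 + 3 × √(0.18542×0.81458/120) = 0.18542 + 3 × 0.03548 = 0.29185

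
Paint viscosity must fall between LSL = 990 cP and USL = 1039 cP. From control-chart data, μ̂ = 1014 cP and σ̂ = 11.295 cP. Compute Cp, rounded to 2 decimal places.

0.72

Cp = (USL − LSL) / (6σ̂) = (1039 − 990) / (6 × 11.295) = 49.0000 / 67.7700 = 0.7230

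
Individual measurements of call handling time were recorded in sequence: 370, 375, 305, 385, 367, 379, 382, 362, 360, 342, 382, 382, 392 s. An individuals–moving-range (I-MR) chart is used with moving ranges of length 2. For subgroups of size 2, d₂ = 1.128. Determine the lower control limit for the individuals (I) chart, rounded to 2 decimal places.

X̄ = (370 + 375 + 305 + 385 + 367 + 379 + 382 + 362 + 360 + 342 + 382 + 382 + 392) / 13 = 367.9231
Moving ranges: 5, 70, 80, 18, 12, 3, 20, 2, 18, 40, 0, 10; M̄R̄ = 278.0000 / 12 = 23.1667
LCL = X̄ − 3·M̄R̄/d₂ = 367.9231 − 3 × 23.1667 / 1.128 = 306.3096

306.31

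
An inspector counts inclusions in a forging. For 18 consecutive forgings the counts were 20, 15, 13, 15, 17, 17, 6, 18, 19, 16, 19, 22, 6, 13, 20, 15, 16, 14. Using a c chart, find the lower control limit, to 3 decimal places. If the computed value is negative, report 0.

3.758

c̄ = (20 + 15 + 13 + 15 + 17 + 17 + 6 + 18 + 19 + 16 + 19 + 22 + 6 + 13 + 20 + 15 + 16 + 14) / 18 = 281 / 18 = 15.6111
LCL = c̄ − 3√c̄ = 15.6111 − 3 × 3.9511 = 3.7578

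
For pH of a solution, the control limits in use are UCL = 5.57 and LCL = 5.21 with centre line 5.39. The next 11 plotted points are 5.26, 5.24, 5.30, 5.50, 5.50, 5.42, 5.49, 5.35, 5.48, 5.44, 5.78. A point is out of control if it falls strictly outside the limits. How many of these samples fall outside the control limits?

1

Compare each point to [5.21, 5.57]: sample 11 = 5.78 > UCL.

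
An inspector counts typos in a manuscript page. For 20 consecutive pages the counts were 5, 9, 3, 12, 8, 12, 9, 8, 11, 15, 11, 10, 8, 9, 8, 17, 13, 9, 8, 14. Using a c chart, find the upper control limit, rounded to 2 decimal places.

19.41

c̄ = (5 + 9 + 3 + 12 + 8 + 12 + 9 + 8 + 11 + 15 + 11 + 10 + 8 + 9 + 8 + 17 + 13 + 9 + 8 + 14) / 20 = 199 / 20 = 9.9500
UCL = c̄ + 3√c̄ = 9.9500 + 3 × √9.9500 = 9.9500 + 3 × 3.1544 = 19.4131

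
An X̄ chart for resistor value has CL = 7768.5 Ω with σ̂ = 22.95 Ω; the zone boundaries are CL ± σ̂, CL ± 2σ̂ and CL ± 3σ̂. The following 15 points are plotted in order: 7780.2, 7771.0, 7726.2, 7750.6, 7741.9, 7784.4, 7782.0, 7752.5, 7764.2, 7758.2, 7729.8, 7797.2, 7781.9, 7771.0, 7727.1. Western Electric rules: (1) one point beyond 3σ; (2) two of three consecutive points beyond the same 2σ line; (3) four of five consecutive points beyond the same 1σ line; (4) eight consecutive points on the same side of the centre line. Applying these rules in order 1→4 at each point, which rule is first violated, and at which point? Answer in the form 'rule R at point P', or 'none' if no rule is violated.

none

Zone of each point (C = within 1σ̂, B = 1σ̂–2σ̂, A = 2σ̂–3σ̂, * = beyond 3σ̂; sign = side of CL): 1:+C, 2:+C, 3:-B, 4:-C, 5:-B, 6:+C, 7:+C, 8:-C, 9:-C, 10:-C, 11:-B, 12:+B, 13:+C, 14:+C, 15:-B
No rule fires across all 15 points.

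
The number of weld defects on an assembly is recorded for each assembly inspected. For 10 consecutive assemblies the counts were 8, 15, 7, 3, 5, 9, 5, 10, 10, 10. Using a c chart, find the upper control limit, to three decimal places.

c̄ = (8 + 15 + 7 + 3 + 5 + 9 + 5 + 10 + 10 + 10) / 10 = 82 / 10 = 8.2000
UCL = c̄ + 3√c̄ = 8.2000 + 3 × √8.2000 = 8.2000 + 3 × 2.8636 = 16.7907

16.791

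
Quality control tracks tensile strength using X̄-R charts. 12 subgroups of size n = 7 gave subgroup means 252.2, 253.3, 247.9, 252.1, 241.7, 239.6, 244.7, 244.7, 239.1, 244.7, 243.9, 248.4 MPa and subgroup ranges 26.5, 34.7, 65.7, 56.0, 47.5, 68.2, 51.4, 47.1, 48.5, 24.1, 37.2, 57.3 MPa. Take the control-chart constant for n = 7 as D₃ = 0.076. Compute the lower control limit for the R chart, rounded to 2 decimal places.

3.57

R̄ = (26.5 + 34.7 + 65.7 + 56.0 + 47.5 + 68.2 + 51.4 + 47.1 + 48.5 + 24.1 + 37.2 + 57.3) / 12 = 564.2000 / 12 = 47.0167
LCL_R = D₃·R̄ = 0.076 × 47.0167 = 3.5733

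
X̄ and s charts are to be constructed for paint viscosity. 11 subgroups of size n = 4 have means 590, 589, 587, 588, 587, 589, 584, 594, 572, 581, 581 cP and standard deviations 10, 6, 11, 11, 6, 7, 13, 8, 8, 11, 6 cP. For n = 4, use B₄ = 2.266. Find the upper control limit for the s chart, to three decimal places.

s̄ = (10 + 6 + 11 + 11 + 6 + 7 + 13 + 8 + 8 + 11 + 6) / 11 = 8.8182
UCL_s = B₄·s̄ = 2.266 × 8.8182 = 19.9820

19.982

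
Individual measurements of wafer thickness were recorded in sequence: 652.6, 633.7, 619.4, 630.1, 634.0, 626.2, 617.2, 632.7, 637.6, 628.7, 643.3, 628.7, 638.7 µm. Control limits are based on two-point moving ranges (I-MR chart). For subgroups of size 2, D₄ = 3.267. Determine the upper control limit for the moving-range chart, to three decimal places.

Moving ranges: 18.9, 14.3, 10.7, 3.9, 7.8, 9.0, 15.5, 4.9, 8.9, 14.6, 14.6, 10.0; M̄R̄ = 133.1000 / 12 = 11.0917
UCL_MR = D₄·M̄R̄ = 3.267 × 11.0917 = 36.2365

36.236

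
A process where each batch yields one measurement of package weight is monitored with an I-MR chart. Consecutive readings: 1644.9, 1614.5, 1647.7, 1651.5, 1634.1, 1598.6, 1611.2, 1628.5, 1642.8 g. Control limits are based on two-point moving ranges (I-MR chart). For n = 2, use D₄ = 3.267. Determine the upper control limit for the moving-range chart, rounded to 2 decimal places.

67.18

Moving ranges: 30.4, 33.2, 3.8, 17.4, 35.5, 12.6, 17.3, 14.3; M̄R̄ = 164.5000 / 8 = 20.5625
UCL_MR = D₄·M̄R̄ = 3.267 × 20.5625 = 67.1777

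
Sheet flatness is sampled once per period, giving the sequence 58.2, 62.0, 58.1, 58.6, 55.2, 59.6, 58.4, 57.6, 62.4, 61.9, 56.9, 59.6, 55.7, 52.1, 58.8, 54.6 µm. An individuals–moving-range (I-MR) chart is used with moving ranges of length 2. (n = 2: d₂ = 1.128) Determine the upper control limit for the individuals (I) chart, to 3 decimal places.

X̄ = (58.2 + 62.0 + 58.1 + 58.6 + 55.2 + 59.6 + 58.4 + 57.6 + 62.4 + 61.9 + 56.9 + 59.6 + 55.7 + 52.1 + 58.8 + 54.6) / 16 = 58.1063
Moving ranges: 3.8, 3.9, 0.5, 3.4, 4.4, 1.2, 0.8, 4.8, 0.5, 5.0, 2.7, 3.9, 3.6, 6.7, 4.2; M̄R̄ = 49.4000 / 15 = 3.2933
UCL = X̄ + 3·M̄R̄/d₂ = 58.1063 + 3 × 3.2933 / 1.128 = 66.8651

66.865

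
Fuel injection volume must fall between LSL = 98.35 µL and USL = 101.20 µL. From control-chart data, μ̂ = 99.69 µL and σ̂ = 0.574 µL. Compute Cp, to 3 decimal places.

0.828

Cp = (USL − LSL) / (6σ̂) = (101.20 − 98.35) / (6 × 0.574) = 2.8500 / 3.4440 = 0.8275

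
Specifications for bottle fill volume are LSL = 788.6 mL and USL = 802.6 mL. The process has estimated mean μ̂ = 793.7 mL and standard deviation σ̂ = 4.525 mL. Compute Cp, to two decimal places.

0.52

Cp = (USL − LSL) / (6σ̂) = (802.6 − 788.6) / (6 × 4.525) = 14.0000 / 27.1500 = 0.5157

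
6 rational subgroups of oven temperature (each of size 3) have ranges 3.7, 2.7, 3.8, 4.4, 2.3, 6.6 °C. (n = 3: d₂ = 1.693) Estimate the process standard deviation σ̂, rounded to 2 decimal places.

R̄ = (3.7 + 2.7 + 3.8 + 4.4 + 2.3 + 6.6) / 6 = 3.9167
σ̂ = R̄ / d₂ = 3.9167 / 1.693 = 2.3134

2.31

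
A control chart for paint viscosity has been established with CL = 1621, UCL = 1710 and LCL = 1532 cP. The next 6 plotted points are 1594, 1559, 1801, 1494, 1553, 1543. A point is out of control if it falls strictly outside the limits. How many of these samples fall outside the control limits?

Compare each point to [1532, 1710]: sample 3 = 1801 > UCL; sample 4 = 1494 < LCL.

2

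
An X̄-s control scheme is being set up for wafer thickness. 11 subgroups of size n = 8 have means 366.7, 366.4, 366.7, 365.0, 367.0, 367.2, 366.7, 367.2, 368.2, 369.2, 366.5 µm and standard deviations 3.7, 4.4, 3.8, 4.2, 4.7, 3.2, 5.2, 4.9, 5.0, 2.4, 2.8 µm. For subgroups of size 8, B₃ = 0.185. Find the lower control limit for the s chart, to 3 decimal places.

s̄ = (3.7 + 4.4 + 3.8 + 4.2 + 4.7 + 3.2 + 5.2 + 4.9 + 5.0 + 2.4 + 2.8) / 11 = 4.0273
LCL_s = B₃·s̄ = 0.185 × 4.0273 = 0.7450

0.745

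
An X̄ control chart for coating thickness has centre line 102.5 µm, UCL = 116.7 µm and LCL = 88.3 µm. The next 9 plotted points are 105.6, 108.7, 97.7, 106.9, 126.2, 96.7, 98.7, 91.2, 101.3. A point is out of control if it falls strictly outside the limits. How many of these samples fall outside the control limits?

1

Compare each point to [88.3, 116.7]: sample 5 = 126.2 > UCL.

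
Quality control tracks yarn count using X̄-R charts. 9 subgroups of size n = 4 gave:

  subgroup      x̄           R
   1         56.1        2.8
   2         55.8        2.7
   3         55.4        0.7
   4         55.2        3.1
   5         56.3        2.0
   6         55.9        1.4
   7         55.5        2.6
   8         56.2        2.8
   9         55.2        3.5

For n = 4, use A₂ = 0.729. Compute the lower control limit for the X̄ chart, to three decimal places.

53.984

X̄̄ = (56.1 + 55.8 + 55.4 + 55.2 + 56.3 + 55.9 + 55.5 + 56.2 + 55.2) / 9 = 501.6000 / 9 = 55.7333
R̄ = (2.8 + 2.7 + 0.7 + 3.1 + 2.0 + 1.4 + 2.6 + 2.8 + 3.5) / 9 = 21.6000 / 9 = 2.4000
LCL = X̄̄ − A₂·R̄ = 55.7333 − 0.729 × 2.4000 = 53.9837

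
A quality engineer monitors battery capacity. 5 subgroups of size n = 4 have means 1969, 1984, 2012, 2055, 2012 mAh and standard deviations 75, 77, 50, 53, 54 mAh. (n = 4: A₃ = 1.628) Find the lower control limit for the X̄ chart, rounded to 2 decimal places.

1905.79

X̄̄ = (1969 + 1984 + 2012 + 2055 + 2012) / 5 = 2006.4000
s̄ = (75 + 77 + 50 + 53 + 54) / 5 = 61.8000
LCL = X̄̄ − A₃·s̄ = 2006.4000 − 1.628 × 61.8000 = 1905.7896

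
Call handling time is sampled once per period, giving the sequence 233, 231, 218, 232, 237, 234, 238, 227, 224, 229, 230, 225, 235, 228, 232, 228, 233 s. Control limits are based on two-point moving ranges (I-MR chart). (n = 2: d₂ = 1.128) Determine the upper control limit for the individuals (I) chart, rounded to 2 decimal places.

246.19

X̄ = (233 + 231 + 218 + 232 + 237 + 234 + 238 + 227 + 224 + 229 + 230 + 225 + 235 + 228 + 232 + 228 + 233) / 17 = 230.2353
Moving ranges: 2, 13, 14, 5, 3, 4, 11, 3, 5, 1, 5, 10, 7, 4, 4, 5; M̄R̄ = 96.0000 / 16 = 6.0000
UCL = X̄ + 3·M̄R̄/d₂ = 230.2353 + 3 × 6.0000 / 1.128 = 246.1927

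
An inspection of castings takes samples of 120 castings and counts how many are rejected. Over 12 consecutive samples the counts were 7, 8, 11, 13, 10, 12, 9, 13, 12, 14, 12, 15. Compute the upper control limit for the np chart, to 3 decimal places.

20.944

p̄ = Σdᵢ / (k·n) = 136 / (12 × 120) = 0.09444
UCL = np̄ + 3·√(np̄(1−p̄)) = 11.3333 + 3 × √(11.3333×0.90556) = 11.3333 + 3 × 3.2036 = 20.9441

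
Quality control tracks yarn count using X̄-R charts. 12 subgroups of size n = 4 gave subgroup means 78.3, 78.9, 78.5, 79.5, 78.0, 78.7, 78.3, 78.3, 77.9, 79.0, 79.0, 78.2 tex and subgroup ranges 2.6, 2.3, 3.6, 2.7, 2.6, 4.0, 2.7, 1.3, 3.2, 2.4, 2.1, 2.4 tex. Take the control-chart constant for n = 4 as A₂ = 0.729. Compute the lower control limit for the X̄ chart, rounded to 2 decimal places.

X̄̄ = (78.3 + 78.9 + 78.5 + 79.5 + 78.0 + 78.7 + 78.3 + 78.3 + 77.9 + 79.0 + 79.0 + 78.2) / 12 = 942.6000 / 12 = 78.5500
R̄ = (2.6 + 2.3 + 3.6 + 2.7 + 2.6 + 4.0 + 2.7 + 1.3 + 3.2 + 2.4 + 2.1 + 2.4) / 12 = 31.9000 / 12 = 2.6583
LCL = X̄̄ − A₂·R̄ = 78.5500 − 0.729 × 2.6583 = 76.6121

76.61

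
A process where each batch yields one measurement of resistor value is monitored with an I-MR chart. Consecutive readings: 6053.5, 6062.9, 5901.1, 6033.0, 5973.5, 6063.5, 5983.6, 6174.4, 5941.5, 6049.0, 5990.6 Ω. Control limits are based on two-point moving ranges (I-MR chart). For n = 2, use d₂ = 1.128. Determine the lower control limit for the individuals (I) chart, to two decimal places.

X̄ = (6053.5 + 6062.9 + 5901.1 + 6033.0 + 5973.5 + 6063.5 + 5983.6 + 6174.4 + 5941.5 + 6049.0 + 5990.6) / 11 = 6020.6000
Moving ranges: 9.4, 161.8, 131.9, 59.5, 90.0, 79.9, 190.8, 232.9, 107.5, 58.4; M̄R̄ = 1122.1000 / 10 = 112.2100
LCL = X̄ − 3·M̄R̄/d₂ = 6020.6000 − 3 × 112.2100 / 1.128 = 5722.1691

5722.17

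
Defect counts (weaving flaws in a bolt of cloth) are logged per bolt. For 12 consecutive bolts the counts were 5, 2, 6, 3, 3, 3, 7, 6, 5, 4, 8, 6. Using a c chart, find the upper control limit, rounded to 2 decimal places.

11.43

c̄ = (5 + 2 + 6 + 3 + 3 + 3 + 7 + 6 + 5 + 4 + 8 + 6) / 12 = 58 / 12 = 4.8333
UCL = c̄ + 3√c̄ = 4.8333 + 3 × √4.8333 = 4.8333 + 3 × 2.1985 = 11.4288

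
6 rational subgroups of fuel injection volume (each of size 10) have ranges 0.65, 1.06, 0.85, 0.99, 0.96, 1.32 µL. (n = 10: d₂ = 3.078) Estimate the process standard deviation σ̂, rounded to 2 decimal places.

0.32

R̄ = (0.65 + 1.06 + 0.85 + 0.99 + 0.96 + 1.32) / 6 = 0.9717
σ̂ = R̄ / d₂ = 0.9717 / 3.078 = 0.3157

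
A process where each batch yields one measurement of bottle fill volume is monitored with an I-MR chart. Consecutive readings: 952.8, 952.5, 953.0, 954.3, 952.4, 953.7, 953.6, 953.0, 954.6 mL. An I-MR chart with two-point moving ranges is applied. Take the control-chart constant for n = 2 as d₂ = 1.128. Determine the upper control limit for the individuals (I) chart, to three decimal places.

X̄ = (952.8 + 952.5 + 953.0 + 954.3 + 952.4 + 953.7 + 953.6 + 953.0 + 954.6) / 9 = 953.3222
Moving ranges: 0.3, 0.5, 1.3, 1.9, 1.3, 0.1, 0.6, 1.6; M̄R̄ = 7.6000 / 8 = 0.9500
UCL = X̄ + 3·M̄R̄/d₂ = 953.3222 + 3 × 0.9500 / 1.128 = 955.8488

955.849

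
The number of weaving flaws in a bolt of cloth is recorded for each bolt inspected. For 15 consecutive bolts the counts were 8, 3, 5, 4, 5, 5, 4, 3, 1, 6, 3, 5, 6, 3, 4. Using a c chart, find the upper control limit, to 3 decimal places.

c̄ = (8 + 3 + 5 + 4 + 5 + 5 + 4 + 3 + 1 + 6 + 3 + 5 + 6 + 3 + 4) / 15 = 65 / 15 = 4.3333
UCL = c̄ + 3√c̄ = 4.3333 + 3 × √4.3333 = 4.3333 + 3 × 2.0817 = 10.5783

10.578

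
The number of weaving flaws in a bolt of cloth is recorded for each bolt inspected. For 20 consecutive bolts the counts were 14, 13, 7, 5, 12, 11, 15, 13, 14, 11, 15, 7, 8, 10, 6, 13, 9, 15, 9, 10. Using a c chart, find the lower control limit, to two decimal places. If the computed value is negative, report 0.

0.97

c̄ = (14 + 13 + 7 + 5 + 12 + 11 + 15 + 13 + 14 + 11 + 15 + 7 + 8 + 10 + 6 + 13 + 9 + 15 + 9 + 10) / 20 = 217 / 20 = 10.8500
LCL = c̄ − 3√c̄ = 10.8500 − 3 × 3.2939 = 0.9682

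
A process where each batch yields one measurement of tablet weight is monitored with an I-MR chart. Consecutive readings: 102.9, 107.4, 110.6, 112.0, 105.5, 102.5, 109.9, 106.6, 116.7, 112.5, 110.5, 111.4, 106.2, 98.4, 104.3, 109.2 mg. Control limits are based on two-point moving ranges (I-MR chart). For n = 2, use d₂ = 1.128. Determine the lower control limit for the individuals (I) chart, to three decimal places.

X̄ = (102.9 + 107.4 + 110.6 + 112.0 + 105.5 + 102.5 + 109.9 + 106.6 + 116.7 + 112.5 + 110.5 + 111.4 + 106.2 + 98.4 + 104.3 + 109.2) / 16 = 107.9125
Moving ranges: 4.5, 3.2, 1.4, 6.5, 3.0, 7.4, 3.3, 10.1, 4.2, 2.0, 0.9, 5.2, 7.8, 5.9, 4.9; M̄R̄ = 70.3000 / 15 = 4.6867
LCL = X̄ − 3·M̄R̄/d₂ = 107.9125 − 3 × 4.6867 / 1.128 = 95.4480

95.448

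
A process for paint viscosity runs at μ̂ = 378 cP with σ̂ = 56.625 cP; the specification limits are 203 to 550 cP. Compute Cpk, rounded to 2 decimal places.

Cpu = (USL − μ̂) / (3σ̂) = (550 − 378) / (3 × 56.625) = 1.0125; Cpl = (μ̂ − LSL) / (3σ̂) = (378 − 203) / (3 × 56.625) = 1.0302; Cpk = min(Cpu, Cpl) = 1.0125

1.01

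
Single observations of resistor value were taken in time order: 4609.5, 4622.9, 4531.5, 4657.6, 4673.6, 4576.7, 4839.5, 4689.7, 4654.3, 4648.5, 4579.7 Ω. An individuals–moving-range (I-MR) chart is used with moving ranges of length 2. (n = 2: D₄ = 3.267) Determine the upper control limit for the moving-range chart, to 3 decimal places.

283.053

Moving ranges: 13.4, 91.4, 126.1, 16.0, 96.9, 262.8, 149.8, 35.4, 5.8, 68.8; M̄R̄ = 866.4000 / 10 = 86.6400
UCL_MR = D₄·M̄R̄ = 3.267 × 86.6400 = 283.0529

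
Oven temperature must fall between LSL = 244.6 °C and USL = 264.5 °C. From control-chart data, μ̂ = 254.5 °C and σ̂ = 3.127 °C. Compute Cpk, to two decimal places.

Cpu = (USL − μ̂) / (3σ̂) = (264.5 − 254.5) / (3 × 3.127) = 1.0660; Cpl = (μ̂ − LSL) / (3σ̂) = (254.5 − 244.6) / (3 × 3.127) = 1.0553; Cpk = min(Cpu, Cpl) = 1.0553

1.06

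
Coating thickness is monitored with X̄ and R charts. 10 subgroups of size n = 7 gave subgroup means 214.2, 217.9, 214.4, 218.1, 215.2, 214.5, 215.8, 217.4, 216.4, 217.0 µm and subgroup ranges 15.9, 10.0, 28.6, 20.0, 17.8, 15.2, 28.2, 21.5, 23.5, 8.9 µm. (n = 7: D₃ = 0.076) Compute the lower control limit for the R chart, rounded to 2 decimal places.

1.44

R̄ = (15.9 + 10.0 + 28.6 + 20.0 + 17.8 + 15.2 + 28.2 + 21.5 + 23.5 + 8.9) / 10 = 189.6000 / 10 = 18.9600
LCL_R = D₃·R̄ = 0.076 × 18.9600 = 1.4410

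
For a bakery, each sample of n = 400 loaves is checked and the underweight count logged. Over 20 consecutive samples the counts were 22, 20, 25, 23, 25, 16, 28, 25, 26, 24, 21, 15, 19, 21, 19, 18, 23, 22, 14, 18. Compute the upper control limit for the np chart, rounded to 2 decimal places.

p̄ = Σdᵢ / (k·n) = 424 / (20 × 400) = 0.05300
UCL = np̄ + 3·√(np̄(1−p̄)) = 21.2000 + 3 × √(21.2000×0.94700) = 21.2000 + 3 × 4.4807 = 34.6420

34.64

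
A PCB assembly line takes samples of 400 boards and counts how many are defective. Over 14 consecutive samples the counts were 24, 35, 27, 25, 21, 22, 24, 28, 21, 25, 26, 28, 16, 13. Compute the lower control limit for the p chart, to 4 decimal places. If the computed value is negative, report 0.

0.0242

p̄ = Σdᵢ / (k·n) = 335 / (14 × 400) = 0.05982
LCL = p̄ − 3·√(p̄(1−p̄)/n) = 0.05982 − 3 × 0.01186 = 0.02425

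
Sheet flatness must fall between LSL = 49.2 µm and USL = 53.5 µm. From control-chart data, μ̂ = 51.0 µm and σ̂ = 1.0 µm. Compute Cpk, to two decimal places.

Cpu = (USL − μ̂) / (3σ̂) = (53.5 − 51.0) / (3 × 1.0) = 0.8333; Cpl = (μ̂ − LSL) / (3σ̂) = (51.0 − 49.2) / (3 × 1.0) = 0.6000; Cpk = min(Cpu, Cpl) = 0.6000

0.60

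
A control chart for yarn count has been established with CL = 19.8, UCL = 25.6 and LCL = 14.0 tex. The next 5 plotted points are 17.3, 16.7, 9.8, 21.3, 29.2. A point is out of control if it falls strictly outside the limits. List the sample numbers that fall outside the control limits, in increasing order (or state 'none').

3, 5

Compare each point to [14.0, 25.6]: sample 3 = 9.8 < LCL; sample 5 = 29.2 > UCL.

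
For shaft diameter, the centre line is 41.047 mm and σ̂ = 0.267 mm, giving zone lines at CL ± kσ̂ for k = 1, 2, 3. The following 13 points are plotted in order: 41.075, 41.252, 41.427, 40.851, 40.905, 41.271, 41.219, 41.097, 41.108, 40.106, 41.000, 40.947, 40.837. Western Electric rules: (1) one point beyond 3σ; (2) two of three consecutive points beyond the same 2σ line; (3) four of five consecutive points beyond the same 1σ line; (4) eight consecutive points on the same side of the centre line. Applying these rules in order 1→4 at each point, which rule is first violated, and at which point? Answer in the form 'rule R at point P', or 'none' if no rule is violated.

Zone of each point (C = within 1σ̂, B = 1σ̂–2σ̂, A = 2σ̂–3σ̂, * = beyond 3σ̂; sign = side of CL): 1:+C, 2:+C, 3:+B, 4:-C, 5:-C, 6:+C, 7:+C, 8:+C, 9:+C, 10:-*, 11:-C, 12:-C, 13:-C
Rule 1 (one point beyond the 3σ limits) is satisfied at point 10.

rule 1 at point 10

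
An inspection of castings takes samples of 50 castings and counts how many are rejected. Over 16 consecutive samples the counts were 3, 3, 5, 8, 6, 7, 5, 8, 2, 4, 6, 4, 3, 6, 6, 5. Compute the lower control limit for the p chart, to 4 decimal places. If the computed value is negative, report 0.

0.0000

p̄ = Σdᵢ / (k·n) = 81 / (16 × 50) = 0.10125
LCL = p̄ − 3·√(p̄(1−p̄)/n) = 0.10125 − 3 × 0.04266 = -0.02673 → 0 (negative, so LCL = 0)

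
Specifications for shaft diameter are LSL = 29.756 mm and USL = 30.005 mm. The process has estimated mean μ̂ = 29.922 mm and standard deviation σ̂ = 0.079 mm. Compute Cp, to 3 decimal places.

0.525

Cp = (USL − LSL) / (6σ̂) = (30.005 − 29.756) / (6 × 0.079) = 0.2490 / 0.4740 = 0.5253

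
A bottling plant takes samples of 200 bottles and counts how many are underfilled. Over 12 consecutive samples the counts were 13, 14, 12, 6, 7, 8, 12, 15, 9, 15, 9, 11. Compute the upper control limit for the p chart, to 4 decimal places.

p̄ = Σdᵢ / (k·n) = 131 / (12 × 200) = 0.05458
UCL = p̄ + 3·√(p̄(1−p̄)/n) = 0.05458 + 3 × √(0.05458×0.94542/200) = 0.05458 + 3 × 0.01606 = 0.10277

0.1028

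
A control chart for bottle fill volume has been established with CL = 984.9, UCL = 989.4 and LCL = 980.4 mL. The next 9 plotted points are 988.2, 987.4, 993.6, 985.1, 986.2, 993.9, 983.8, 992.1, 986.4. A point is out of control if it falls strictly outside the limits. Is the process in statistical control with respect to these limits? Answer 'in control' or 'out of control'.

out of control

Compare each point to [980.4, 989.4]: sample 3 = 993.6 > UCL; sample 6 = 993.9 > UCL; sample 8 = 992.1 > UCL.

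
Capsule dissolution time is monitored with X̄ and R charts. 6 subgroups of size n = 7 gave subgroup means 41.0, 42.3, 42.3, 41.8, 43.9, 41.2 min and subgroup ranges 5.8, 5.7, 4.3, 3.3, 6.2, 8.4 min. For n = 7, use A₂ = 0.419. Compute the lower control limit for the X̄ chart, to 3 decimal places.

X̄̄ = (41.0 + 42.3 + 42.3 + 41.8 + 43.9 + 41.2) / 6 = 252.5000 / 6 = 42.0833
R̄ = (5.8 + 5.7 + 4.3 + 3.3 + 6.2 + 8.4) / 6 = 33.7000 / 6 = 5.6167
LCL = X̄̄ − A₂·R̄ = 42.0833 − 0.419 × 5.6167 = 39.7300

39.730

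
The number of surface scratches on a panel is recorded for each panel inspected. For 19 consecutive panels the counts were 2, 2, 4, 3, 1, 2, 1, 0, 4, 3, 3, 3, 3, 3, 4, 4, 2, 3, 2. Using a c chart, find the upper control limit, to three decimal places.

7.397

c̄ = (2 + 2 + 4 + 3 + 1 + 2 + 1 + 0 + 4 + 3 + 3 + 3 + 3 + 3 + 4 + 4 + 2 + 3 + 2) / 19 = 49 / 19 = 2.5789
UCL = c̄ + 3√c̄ = 2.5789 + 3 × √2.5789 = 2.5789 + 3 × 1.6059 = 7.3967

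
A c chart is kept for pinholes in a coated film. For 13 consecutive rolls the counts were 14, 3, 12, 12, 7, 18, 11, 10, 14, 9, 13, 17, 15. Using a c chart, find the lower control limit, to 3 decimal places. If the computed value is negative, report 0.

c̄ = (14 + 3 + 12 + 12 + 7 + 18 + 11 + 10 + 14 + 9 + 13 + 17 + 15) / 13 = 155 / 13 = 11.9231
LCL = c̄ − 3√c̄ = 11.9231 − 3 × 3.4530 = 1.5641

1.564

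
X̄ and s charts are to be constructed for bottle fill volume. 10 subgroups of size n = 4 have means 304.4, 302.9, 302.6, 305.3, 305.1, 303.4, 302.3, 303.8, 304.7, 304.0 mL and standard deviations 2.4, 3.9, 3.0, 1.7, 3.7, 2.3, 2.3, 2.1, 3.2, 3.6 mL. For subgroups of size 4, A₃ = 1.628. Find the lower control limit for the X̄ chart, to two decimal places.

299.26

X̄̄ = (304.4 + 302.9 + 302.6 + 305.3 + 305.1 + 303.4 + 302.3 + 303.8 + 304.7 + 304.0) / 10 = 303.8500
s̄ = (2.4 + 3.9 + 3.0 + 1.7 + 3.7 + 2.3 + 2.3 + 2.1 + 3.2 + 3.6) / 10 = 2.8200
LCL = X̄̄ − A₃·s̄ = 303.8500 − 1.628 × 2.8200 = 299.2590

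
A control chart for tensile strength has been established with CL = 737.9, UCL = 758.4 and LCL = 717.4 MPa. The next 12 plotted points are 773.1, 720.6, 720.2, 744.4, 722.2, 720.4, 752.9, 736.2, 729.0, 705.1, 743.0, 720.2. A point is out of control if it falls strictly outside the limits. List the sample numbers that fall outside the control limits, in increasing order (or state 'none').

Compare each point to [717.4, 758.4]: sample 1 = 773.1 > UCL; sample 10 = 705.1 < LCL.

1, 10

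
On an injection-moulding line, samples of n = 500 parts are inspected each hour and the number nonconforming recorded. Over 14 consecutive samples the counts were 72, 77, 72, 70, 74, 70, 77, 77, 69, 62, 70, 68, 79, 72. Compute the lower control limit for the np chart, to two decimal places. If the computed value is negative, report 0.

48.51

p̄ = Σdᵢ / (k·n) = 1009 / (14 × 500) = 0.14414
LCL = np̄ − 3·√(np̄(1−p̄)) = 72.0714 − 3 × 7.8538 = 48.5099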